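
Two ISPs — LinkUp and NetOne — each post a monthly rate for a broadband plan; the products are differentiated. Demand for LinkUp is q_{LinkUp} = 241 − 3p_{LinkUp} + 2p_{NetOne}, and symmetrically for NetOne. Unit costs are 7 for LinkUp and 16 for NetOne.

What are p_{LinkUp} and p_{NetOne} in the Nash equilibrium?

67.1875, 70.5625

LinkUp's profit: π = (p_{LinkUp} − 7)(241 − 3p_{LinkUp} + 2p_{NetOne}).
∂π/∂p_{LinkUp} = 262 − 6p_{LinkUp} + 2p_{NetOne} = 0 ⇒ p_{LinkUp} = 131/3 + (1/3)p_{NetOne}.
Similarly p_{NetOne} = 289/6 + (1/3)p_{LinkUp}.
Plugging p_{NetOne} into LinkUp's best response: p_{LinkUp} = 131/3 + (1/3)(289/6 + (1/3)p_{LinkUp}) ⇒ (8/9)p_{LinkUp} = 1075/18, so p_{LinkUp} = 67.1875.
Then p_{NetOne} = 289/6 + (1/3)·67.1875 = 70.5625.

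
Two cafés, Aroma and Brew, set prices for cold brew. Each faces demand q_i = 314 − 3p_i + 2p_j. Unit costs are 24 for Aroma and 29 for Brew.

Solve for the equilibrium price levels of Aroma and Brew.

97.4375, 99.3125

Aroma's profit: π = (p_{Aroma} − 24)(314 − 3p_{Aroma} + 2p_{Brew}).
∂π/∂p_{Aroma} = 386 − 6p_{Aroma} + 2p_{Brew} = 0 ⇒ p_{Aroma} = 193/3 + (1/3)p_{Brew}.
Similarly p_{Brew} = 401/6 + (1/3)p_{Aroma}.
Solving the two reaction functions simultaneously: (1 − (1/3)(1/3))p_{Aroma} = 193/3 + (1/3)·(401/6), so (8/9)p_{Aroma} = 1559/18 and p_{Aroma} = 97.4375.
Then p_{Brew} = 401/6 + (1/3)·97.4375 = 99.3125.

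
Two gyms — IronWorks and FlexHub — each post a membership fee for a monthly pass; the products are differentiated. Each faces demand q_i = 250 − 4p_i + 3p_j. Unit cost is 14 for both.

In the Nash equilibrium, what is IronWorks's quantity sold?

IronWorks's profit: π = (p_{IronWorks} − 14)(250 − 4p_{IronWorks} + 3p_{FlexHub}).
∂π/∂p_{IronWorks} = 306 − 8p_{IronWorks} + 3p_{FlexHub} = 0 ⇒ p_{IronWorks} = 38.25 + 0.375p_{FlexHub}.
The game is symmetric, so in equilibrium p_{FlexHub} = p_{IronWorks}: the reaction function gives 0.625p_{IronWorks} = 38.25, hence p_{IronWorks} = 61.2.
q_{IronWorks} = 250 − 4·61.2 + 3·61.2 = 188.8.

188.8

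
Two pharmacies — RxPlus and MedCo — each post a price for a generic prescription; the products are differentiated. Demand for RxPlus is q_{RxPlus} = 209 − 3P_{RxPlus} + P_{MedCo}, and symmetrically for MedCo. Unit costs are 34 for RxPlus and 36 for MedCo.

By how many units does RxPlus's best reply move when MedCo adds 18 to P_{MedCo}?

RxPlus's profit: π = (P_{RxPlus} − 34)(209 − 3P_{RxPlus} + P_{MedCo}).
∂π/∂P_{RxPlus} = 311 − 6P_{RxPlus} + P_{MedCo} = 0 ⇒ P_{RxPlus} = 311/6 + (1/6)P_{MedCo}.
The reaction-function slope is 1/6, so an 18-unit rise in P_{MedCo} moves P_{RxPlus} by 1/6 × 18 = 3. RxPlus's best response rises — the actions are strategic complements.

3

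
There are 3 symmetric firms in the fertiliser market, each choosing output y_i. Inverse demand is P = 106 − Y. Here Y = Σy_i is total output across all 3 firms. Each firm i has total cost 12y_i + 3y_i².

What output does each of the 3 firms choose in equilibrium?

A representative firm's profit is π_i = y_i(106 − Y) − 12y_i − 3y_i², with Y = y_i + Σ_{j≠i} y_j.
First-order condition: 94 − 8y_i − Σ_{j≠i} y_j = 0.
Imposing symmetry (y_j = y for all j) turns Σ_{j≠i} y_j into 2y, so 94 = 10y and y = 9.4.

9.4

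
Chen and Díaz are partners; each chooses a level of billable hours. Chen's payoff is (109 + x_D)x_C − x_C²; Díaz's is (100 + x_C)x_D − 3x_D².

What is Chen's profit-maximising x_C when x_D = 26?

Expanding Chen's payoff: 109x_C + x_Dx_C − x_C².
∂π/∂x_C = 109 + x_D − 2x_C = 0, so x_C = 54.5 + 0.5x_D.
At x_D = 26: x_C = 54.5 + 0.5·26 = 67.5.

67.5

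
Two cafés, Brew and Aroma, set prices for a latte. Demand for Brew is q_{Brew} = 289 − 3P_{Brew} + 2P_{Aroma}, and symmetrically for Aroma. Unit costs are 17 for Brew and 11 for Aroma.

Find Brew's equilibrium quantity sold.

200.625

Brew's profit: π = (P_{Brew} − 17)(289 − 3P_{Brew} + 2P_{Aroma}).
∂π/∂P_{Brew} = 340 − 6P_{Brew} + 2P_{Aroma} = 0 ⇒ P_{Brew} = 170/3 + (1/3)P_{Aroma}.
Similarly P_{Aroma} = 161/3 + (1/3)P_{Brew}.
Plugging P_{Aroma} into Brew's best response: P_{Brew} = 170/3 + (1/3)(161/3 + (1/3)P_{Brew}) ⇒ (8/9)P_{Brew} = 671/9, so P_{Brew} = 83.875.
Then P_{Aroma} = 161/3 + (1/3)·83.875 = 81.625.
q_{Brew} = 289 − 3·83.875 + 2·81.625 = 200.625.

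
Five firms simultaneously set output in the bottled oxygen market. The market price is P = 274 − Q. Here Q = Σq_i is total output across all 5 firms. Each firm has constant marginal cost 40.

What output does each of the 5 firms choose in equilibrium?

A representative firm's profit is π_i = q_i(274 − Q) − 40q_i, with Q = q_i + Σ_{j≠i} q_j.
First-order condition: 234 − 2q_i − Σ_{j≠i} q_j = 0.
Imposing symmetry (q_j = q for all j) turns Σ_{j≠i} q_j into 4q, so 234 = 6q and q = 39.

39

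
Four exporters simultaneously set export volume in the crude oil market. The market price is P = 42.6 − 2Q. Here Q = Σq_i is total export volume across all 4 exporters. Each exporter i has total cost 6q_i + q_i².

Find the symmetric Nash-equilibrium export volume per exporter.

3.05

A representative exporter's profit is π_i = q_i(42.6 − 2Q) − 6q_i − q_i², with Q = q_i + Σ_{j≠i} q_j.
First-order condition: 36.6 − 6q_i − 2Σ_{j≠i} q_j = 0.
In a symmetric equilibrium every exporter chooses the same q, so Σ_{j≠i} q_j = 3q. The condition becomes 36.6 − 12q = 0, giving q = 36.6/12 = 3.05.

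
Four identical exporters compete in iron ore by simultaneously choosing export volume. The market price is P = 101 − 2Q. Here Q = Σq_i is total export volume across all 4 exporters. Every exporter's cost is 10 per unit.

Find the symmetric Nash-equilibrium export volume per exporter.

9.1

A representative exporter's profit is π_i = q_i(101 − 2Q) − 10q_i, with Q = q_i + Σ_{j≠i} q_j.
First-order condition: 91 − 4q_i − 2Σ_{j≠i} q_j = 0.
With identical exporters, set every q_j = q: then 91 − 4q − 6q = 0, i.e. q = 91/10 = 9.1.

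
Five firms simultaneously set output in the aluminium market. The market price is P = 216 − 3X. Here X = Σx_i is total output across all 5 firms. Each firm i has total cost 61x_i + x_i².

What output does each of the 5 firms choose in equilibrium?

A representative firm's profit is π_i = x_i(216 − 3X) − 61x_i − x_i², with X = x_i + Σ_{j≠i} x_j.
First-order condition: 155 − 8x_i − 3Σ_{j≠i} x_j = 0.
Imposing symmetry (x_j = x for all j) turns Σ_{j≠i} x_j into 4x, so 155 = 20x and x = 7.75.

7.75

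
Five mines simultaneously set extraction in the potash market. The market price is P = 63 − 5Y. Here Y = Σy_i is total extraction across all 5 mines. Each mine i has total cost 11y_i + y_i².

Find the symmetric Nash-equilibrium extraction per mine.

A representative mine's profit is π_i = y_i(63 − 5Y) − 11y_i − y_i², with Y = y_i + Σ_{j≠i} y_j.
First-order condition: 52 − 12y_i − 5Σ_{j≠i} y_j = 0.
Imposing symmetry (y_j = y for all j) turns Σ_{j≠i} y_j into 4y, so 52 = 32y and y = 1.625.

1.625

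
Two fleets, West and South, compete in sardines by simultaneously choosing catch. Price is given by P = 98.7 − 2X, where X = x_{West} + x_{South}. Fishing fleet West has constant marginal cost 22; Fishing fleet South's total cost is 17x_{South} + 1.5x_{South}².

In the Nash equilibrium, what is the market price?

53.125

Fishing fleet West's profit: π = x_{West}(98.7 − 2(x_{West} + x_{South})) − 22x_{West}.
∂π/∂x_{West} = 76.7 − 4x_{West} − 2x_{South} = 0, so x_{West} = 19.175 − 0.5x_{South}.
For South: ∂π/∂x_{South} = 81.7 − 7x_{South} − 2x_{West} = 0 ⇒ x_{South} = 817/70 − (2/7)x_{West}.
Plugging x_{South} into West's best response: x_{West} = 19.175 − 0.5(817/70 − (2/7)x_{West}) ⇒ (6/7)x_{West} = 747/56, so x_{West} = 15.5625.
Then x_{South} = 817/70 − (2/7)·15.5625 = 7.225.
Equilibrium price: P = 98.7 − 2·22.7875 = 53.125.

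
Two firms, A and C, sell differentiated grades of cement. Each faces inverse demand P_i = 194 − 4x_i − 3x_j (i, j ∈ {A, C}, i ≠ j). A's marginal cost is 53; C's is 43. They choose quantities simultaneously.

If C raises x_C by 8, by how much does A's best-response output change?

-3

Firm A's profit: π = x_A(194 − 4x_A − 3x_C) − 53x_A.
∂π/∂x_A = 141 − 8x_A − 3x_C = 0 ⇒ x_A = 17.625 − 0.375x_C.
The reaction-function slope is −0.375, so an 8-unit rise in x_C moves x_A by −0.375 × 8 = −3. A's best response falls — the actions are strategic substitutes.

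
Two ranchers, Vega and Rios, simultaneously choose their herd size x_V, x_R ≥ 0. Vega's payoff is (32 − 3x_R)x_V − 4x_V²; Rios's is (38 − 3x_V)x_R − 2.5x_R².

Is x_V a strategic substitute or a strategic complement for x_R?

Expanding Vega's payoff: 32x_V − 3x_Rx_V − 4x_V².
∂π/∂x_V = 32 − 3x_R − 8x_V = 0, so x_V = 4 − 0.375x_R.
The best-response slope dx_V/dx_R = −0.375 < 0: the reaction function is downward-sloping, so the choices are strategic substitutes.

strategic substitutes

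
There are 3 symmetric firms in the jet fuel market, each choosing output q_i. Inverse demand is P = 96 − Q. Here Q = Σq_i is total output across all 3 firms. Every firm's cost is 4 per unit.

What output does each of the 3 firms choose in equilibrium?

23

A representative firm's profit is π_i = q_i(96 − Q) − 4q_i, with Q = q_i + Σ_{j≠i} q_j.
First-order condition: 92 − 2q_i − Σ_{j≠i} q_j = 0.
Imposing symmetry (q_j = q for all j) turns Σ_{j≠i} q_j into 2q, so 92 = 4q and q = 23.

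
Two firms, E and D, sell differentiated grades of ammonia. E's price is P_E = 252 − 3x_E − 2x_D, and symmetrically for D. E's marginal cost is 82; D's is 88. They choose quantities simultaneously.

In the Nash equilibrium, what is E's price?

Firm E's profit: π = x_E(252 − 3x_E − 2x_D) − 82x_E.
∂π/∂x_E = 170 − 6x_E − 2x_D = 0 ⇒ x_E = 85/3 − (1/3)x_D.
Similarly x_D = 82/3 − (1/3)x_E.
Substituting the second reaction function into the first: x_E = 85/3 − (1/3)(82/3 − (1/3)x_E), which gives (8/9)x_E = 173/9 ⇒ x_E = 21.625.
Then x_D = 82/3 − (1/3)·21.625 = 20.125.
P_E = 252 − 3·21.625 − 2·20.125 = 146.875.

146.875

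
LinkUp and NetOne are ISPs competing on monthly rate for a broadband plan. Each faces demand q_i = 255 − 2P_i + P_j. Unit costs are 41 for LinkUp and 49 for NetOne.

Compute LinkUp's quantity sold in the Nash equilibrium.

LinkUp's profit: π = (P_{LinkUp} − 41)(255 − 2P_{LinkUp} + P_{NetOne}).
∂π/∂P_{LinkUp} = 337 − 4P_{LinkUp} + P_{NetOne} = 0 ⇒ P_{LinkUp} = 84.25 + 0.25P_{NetOne}.
Similarly P_{NetOne} = 88.25 + 0.25P_{LinkUp}.
Solving the two reaction functions simultaneously: (1 − (0.25)(0.25))P_{LinkUp} = 84.25 + 0.25·88.25, so 0.9375P_{LinkUp} = 106.3125 and P_{LinkUp} = 113.4.
Then P_{NetOne} = 88.25 + 0.25·113.4 = 116.6.
q_{LinkUp} = 255 − 2·113.4 + 116.6 = 144.8.

144.8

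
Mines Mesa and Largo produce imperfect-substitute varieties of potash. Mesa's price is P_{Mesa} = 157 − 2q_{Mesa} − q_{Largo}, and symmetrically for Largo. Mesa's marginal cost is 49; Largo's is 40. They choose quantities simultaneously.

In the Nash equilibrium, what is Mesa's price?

Mine Mesa's profit: π = q_{Mesa}(157 − 2q_{Mesa} − q_{Largo}) − 49q_{Mesa}.
∂π/∂q_{Mesa} = 108 − 4q_{Mesa} − q_{Largo} = 0 ⇒ q_{Mesa} = 27 − 0.25q_{Largo}.
Similarly q_{Largo} = 29.25 − 0.25q_{Mesa}.
Solving the two reaction functions simultaneously: (1 − (−0.25)(−0.25))q_{Mesa} = 27 − 0.25·29.25, so 0.9375q_{Mesa} = 19.6875 and q_{Mesa} = 21.
Then q_{Largo} = 29.25 − 0.25·21 = 24.
P_{Mesa} = 157 − 2·21 − 24 = 91.

91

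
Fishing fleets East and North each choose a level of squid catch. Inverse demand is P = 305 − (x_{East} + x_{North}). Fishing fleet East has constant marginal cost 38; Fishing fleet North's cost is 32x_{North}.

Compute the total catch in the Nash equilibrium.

Fishing fleet East's profit: π = x_{East}(305 − (x_{East} + x_{North})) − 38x_{East}.
∂π/∂x_{East} = 267 − 2x_{East} − x_{North} = 0, so x_{East} = 133.5 − 0.5x_{North}.
By the same steps for North: x_{North} = 136.5 − 0.5x_{East}.
Solving the two reaction functions simultaneously: (1 − (−0.5)(−0.5))x_{East} = 133.5 − 0.5·136.5, so 0.75x_{East} = 65.25 and x_{East} = 87.
Then x_{North} = 136.5 − 0.5·87 = 93.
Total catch: 87 + 93 = 180.

180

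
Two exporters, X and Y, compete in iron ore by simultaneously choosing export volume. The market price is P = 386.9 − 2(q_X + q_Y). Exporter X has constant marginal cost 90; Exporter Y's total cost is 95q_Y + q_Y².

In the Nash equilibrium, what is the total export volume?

Exporter X's profit: π = q_X(386.9 − 2(q_X + q_Y)) − 90q_X.
∂π/∂q_X = 296.9 − 4q_X − 2q_Y = 0, so q_X = 74.225 − 0.5q_Y.
For Y: ∂π/∂q_Y = 291.9 − 6q_Y − 2q_X = 0 ⇒ q_Y = 48.65 − (1/3)q_X.
Substituting the second reaction function into the first: q_X = 74.225 − 0.5(48.65 − (1/3)q_X), which gives (5/6)q_X = 49.9 ⇒ q_X = 59.88.
Then q_Y = 48.65 − (1/3)·59.88 = 28.69.
Total export volume: 59.88 + 28.69 = 88.57.

88.57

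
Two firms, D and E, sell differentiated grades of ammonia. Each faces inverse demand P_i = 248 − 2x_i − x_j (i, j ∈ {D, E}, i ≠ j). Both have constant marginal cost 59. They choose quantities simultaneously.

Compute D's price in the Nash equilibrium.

134.6

Firm D's profit: π = x_D(248 − 2x_D − x_E) − 59x_D.
∂π/∂x_D = 189 − 4x_D − x_E = 0 ⇒ x_D = 47.25 − 0.25x_E.
The game is symmetric, so in equilibrium x_E = x_D: the reaction function gives 1.25x_D = 47.25, hence x_D = 37.8.
P_D = 248 − 2·37.8 − 37.8 = 134.6.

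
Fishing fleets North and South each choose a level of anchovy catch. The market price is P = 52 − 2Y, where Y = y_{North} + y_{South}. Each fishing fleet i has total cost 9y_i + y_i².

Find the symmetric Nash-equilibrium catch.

Fishing fleet North's profit: π = y_{North}(52 − 2(y_{North} + y_{South})) − 9y_{North} − y_{North}².
∂π/∂y_{North} = 43 − 6y_{North} − 2y_{South} = 0, so y_{North} = 43/6 − (1/3)y_{South}.
The game is symmetric, so in equilibrium y_{South} = y_{North}: the reaction function gives (4/3)y_{North} = 43/6, hence y_{North} = 5.375.

5.375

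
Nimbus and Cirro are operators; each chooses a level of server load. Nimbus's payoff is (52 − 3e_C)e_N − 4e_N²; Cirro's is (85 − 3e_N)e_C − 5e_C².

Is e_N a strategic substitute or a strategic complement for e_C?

strategic substitutes

Expanding Nimbus's payoff: 52e_N − 3e_Ce_N − 4e_N².
∂π/∂e_N = 52 − 3e_C − 8e_N = 0, so e_N = 6.5 − 0.375e_C.
The best-response slope de_N/de_C = −0.375 < 0: the reaction function is downward-sloping, so the choices are strategic substitutes.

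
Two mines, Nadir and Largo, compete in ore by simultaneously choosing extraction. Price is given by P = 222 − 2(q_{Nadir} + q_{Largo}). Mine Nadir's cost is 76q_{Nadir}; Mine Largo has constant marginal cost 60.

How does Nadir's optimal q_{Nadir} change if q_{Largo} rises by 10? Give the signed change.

-5

Mine Nadir's profit: π = q_{Nadir}(222 − 2(q_{Nadir} + q_{Largo})) − 76q_{Nadir}.
∂π/∂q_{Nadir} = 146 − 4q_{Nadir} − 2q_{Largo} = 0, so q_{Nadir} = 36.5 − 0.5q_{Largo}.
The reaction-function slope is −0.5, so a 10-unit rise in q_{Largo} moves q_{Nadir} by −0.5 × 10 = −5. Nadir's best response falls — the actions are strategic substitutes.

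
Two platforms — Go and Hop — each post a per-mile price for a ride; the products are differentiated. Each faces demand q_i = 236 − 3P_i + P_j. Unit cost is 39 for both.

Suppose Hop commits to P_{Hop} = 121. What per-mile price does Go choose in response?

79

Go's profit: π = (P_{Go} − 39)(236 − 3P_{Go} + P_{Hop}).
∂π/∂P_{Go} = 353 − 6P_{Go} + P_{Hop} = 0 ⇒ P_{Go} = 353/6 + (1/6)P_{Hop}.
At P_{Hop} = 121: P_{Go} = 353/6 + (1/6)·121 = 79.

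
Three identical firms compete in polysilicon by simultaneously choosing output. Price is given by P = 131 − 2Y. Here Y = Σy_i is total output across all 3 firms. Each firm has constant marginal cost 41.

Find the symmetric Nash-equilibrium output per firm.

A representative firm's profit is π_i = y_i(131 − 2Y) − 41y_i, with Y = y_i + Σ_{j≠i} y_j.
First-order condition: 90 − 4y_i − 2Σ_{j≠i} y_j = 0.
With identical firms, set every y_j = y: then 90 − 4y − 4y = 0, i.e. y = 90/8 = 11.25.

11.25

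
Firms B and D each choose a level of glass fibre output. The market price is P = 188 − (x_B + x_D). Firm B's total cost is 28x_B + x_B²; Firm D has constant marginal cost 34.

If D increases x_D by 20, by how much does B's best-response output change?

-5

Firm B's profit: π = x_B(188 − (x_B + x_D)) − 28x_B − x_B².
∂π/∂x_B = 160 − 4x_B − x_D = 0, so x_B = 40 − 0.25x_D.
The reaction-function slope is −0.25, so a 20-unit rise in x_D moves x_B by −0.25 × 20 = −5. B's best response falls — the actions are strategic substitutes.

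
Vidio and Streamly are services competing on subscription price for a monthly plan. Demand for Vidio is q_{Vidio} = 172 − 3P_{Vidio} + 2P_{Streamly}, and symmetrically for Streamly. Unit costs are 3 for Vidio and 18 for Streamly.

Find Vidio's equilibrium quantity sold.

135.1875

Vidio's profit: π = (P_{Vidio} − 3)(172 − 3P_{Vidio} + 2P_{Streamly}).
∂π/∂P_{Vidio} = 181 − 6P_{Vidio} + 2P_{Streamly} = 0 ⇒ P_{Vidio} = 181/6 + (1/3)P_{Streamly}.
Similarly P_{Streamly} = 113/3 + (1/3)P_{Vidio}.
Substituting the second reaction function into the first: P_{Vidio} = 181/6 + (1/3)(113/3 + (1/3)P_{Vidio}), which gives (8/9)P_{Vidio} = 769/18 ⇒ P_{Vidio} = 48.0625.
Then P_{Streamly} = 113/3 + (1/3)·48.0625 = 53.6875.
q_{Vidio} = 172 − 3·48.0625 + 2·53.6875 = 135.1875.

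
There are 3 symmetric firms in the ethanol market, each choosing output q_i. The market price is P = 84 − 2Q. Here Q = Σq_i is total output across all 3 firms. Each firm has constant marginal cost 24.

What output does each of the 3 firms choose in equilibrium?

A representative firm's profit is π_i = q_i(84 − 2Q) − 24q_i, with Q = q_i + Σ_{j≠i} q_j.
First-order condition: 60 − 4q_i − 2Σ_{j≠i} q_j = 0.
With identical firms, set every q_j = q: then 60 − 4q − 4q = 0, i.e. q = 60/8 = 7.5.

7.5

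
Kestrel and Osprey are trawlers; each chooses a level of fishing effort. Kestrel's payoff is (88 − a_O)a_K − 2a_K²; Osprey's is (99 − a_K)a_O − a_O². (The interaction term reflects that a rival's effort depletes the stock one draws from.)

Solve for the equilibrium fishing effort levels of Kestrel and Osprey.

11, 44

Expanding Kestrel's payoff: 88a_K − a_Oa_K − 2a_K².
∂π/∂a_K = 88 − a_O − 4a_K = 0, so a_K = 22 − 0.25a_O.
Likewise for Osprey: a_O = 49.5 − 0.5a_K.
Substituting the second reaction function into the first: a_K = 22 − 0.25(49.5 − 0.5a_K), which gives 0.875a_K = 9.625 ⇒ a_K = 11.
Then a_O = 49.5 − 0.5·11 = 44.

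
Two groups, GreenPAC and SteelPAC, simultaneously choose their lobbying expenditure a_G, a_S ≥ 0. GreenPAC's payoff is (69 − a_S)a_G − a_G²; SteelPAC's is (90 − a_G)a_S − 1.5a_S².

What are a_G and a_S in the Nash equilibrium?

Expanding GreenPAC's payoff: 69a_G − a_Sa_G − a_G².
∂π/∂a_G = 69 − a_S − 2a_G = 0, so a_G = 34.5 − 0.5a_S.
Likewise for SteelPAC: a_S = 30 − (1/3)a_G.
Substituting the second reaction function into the first: a_G = 34.5 − 0.5(30 − (1/3)a_G), which gives (5/6)a_G = 19.5 ⇒ a_G = 23.4.
Then a_S = 30 − (1/3)·23.4 = 22.2.

23.4, 22.2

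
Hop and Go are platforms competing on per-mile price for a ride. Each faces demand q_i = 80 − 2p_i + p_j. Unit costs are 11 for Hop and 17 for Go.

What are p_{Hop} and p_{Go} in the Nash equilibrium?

34.8, 37.2

Hop's profit: π = (p_{Hop} − 11)(80 − 2p_{Hop} + p_{Go}).
∂π/∂p_{Hop} = 102 − 4p_{Hop} + p_{Go} = 0 ⇒ p_{Hop} = 25.5 + 0.25p_{Go}.
Similarly p_{Go} = 28.5 + 0.25p_{Hop}.
Substituting the second reaction function into the first: p_{Hop} = 25.5 + 0.25(28.5 + 0.25p_{Hop}), which gives 0.9375p_{Hop} = 32.625 ⇒ p_{Hop} = 34.8.
Then p_{Go} = 28.5 + 0.25·34.8 = 37.2.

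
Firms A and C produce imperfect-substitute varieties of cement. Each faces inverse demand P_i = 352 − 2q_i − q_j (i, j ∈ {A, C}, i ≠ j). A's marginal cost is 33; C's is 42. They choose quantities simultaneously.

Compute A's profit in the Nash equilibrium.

Firm A's profit: π = q_A(352 − 2q_A − q_C) − 33q_A.
∂π/∂q_A = 319 − 4q_A − q_C = 0 ⇒ q_A = 79.75 − 0.25q_C.
Similarly q_C = 77.5 − 0.25q_A.
Solving the two reaction functions simultaneously: (1 − (−0.25)(−0.25))q_A = 79.75 − 0.25·77.5, so 0.9375q_A = 60.375 and q_A = 64.4.
Then q_C = 77.5 − 0.25·64.4 = 61.4.
P_A = 352 − 2·64.4 − 61.4 = 161.8.
Profit = (161.8 − 33)·64.4 = 8294.72.

8294.72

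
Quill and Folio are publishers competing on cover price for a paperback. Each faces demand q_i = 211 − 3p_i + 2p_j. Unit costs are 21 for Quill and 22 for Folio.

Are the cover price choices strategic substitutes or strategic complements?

strategic complements

Quill's profit: π = (p_{Quill} − 21)(211 − 3p_{Quill} + 2p_{Folio}).
∂π/∂p_{Quill} = 274 − 6p_{Quill} + 2p_{Folio} = 0 ⇒ p_{Quill} = 137/3 + (1/3)p_{Folio}.
The best-response slope dp_{Quill}/dp_{Folio} = 1/3 > 0: the reaction function is upward-sloping, so the choices are strategic complements.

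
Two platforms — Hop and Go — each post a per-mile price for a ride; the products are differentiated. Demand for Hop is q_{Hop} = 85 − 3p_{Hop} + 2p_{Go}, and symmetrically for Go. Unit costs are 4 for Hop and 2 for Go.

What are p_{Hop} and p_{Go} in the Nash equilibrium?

23.875, 23.125

Hop's profit: π = (p_{Hop} − 4)(85 − 3p_{Hop} + 2p_{Go}).
∂π/∂p_{Hop} = 97 − 6p_{Hop} + 2p_{Go} = 0 ⇒ p_{Hop} = 97/6 + (1/3)p_{Go}.
Similarly p_{Go} = 91/6 + (1/3)p_{Hop}.
Substituting the second reaction function into the first: p_{Hop} = 97/6 + (1/3)(91/6 + (1/3)p_{Hop}), which gives (8/9)p_{Hop} = 191/9 ⇒ p_{Hop} = 23.875.
Then p_{Go} = 91/6 + (1/3)·23.875 = 23.125.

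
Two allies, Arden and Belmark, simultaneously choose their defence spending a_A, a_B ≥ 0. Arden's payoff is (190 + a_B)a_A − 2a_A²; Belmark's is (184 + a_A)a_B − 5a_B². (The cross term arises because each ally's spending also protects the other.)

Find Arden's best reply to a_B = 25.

53.75

Expanding Arden's payoff: 190a_A + a_Ba_A − 2a_A².
∂π/∂a_A = 190 + a_B − 4a_A = 0, so a_A = 47.5 + 0.25a_B.
At a_B = 25: a_A = 47.5 + 0.25·25 = 53.75.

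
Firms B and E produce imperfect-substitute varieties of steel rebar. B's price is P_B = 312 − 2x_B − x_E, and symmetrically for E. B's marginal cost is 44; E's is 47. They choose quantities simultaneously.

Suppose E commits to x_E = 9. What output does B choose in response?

64.75

Firm B's profit: π = x_B(312 − 2x_B − x_E) − 44x_B.
∂π/∂x_B = 268 − 4x_B − x_E = 0 ⇒ x_B = 67 − 0.25x_E.
At x_E = 9: x_B = 67 − 0.25·9 = 64.75.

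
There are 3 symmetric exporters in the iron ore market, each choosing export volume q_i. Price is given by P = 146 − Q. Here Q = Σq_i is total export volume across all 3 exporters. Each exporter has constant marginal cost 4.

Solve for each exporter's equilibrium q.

A representative exporter's profit is π_i = q_i(146 − Q) − 4q_i, with Q = q_i + Σ_{j≠i} q_j.
First-order condition: 142 − 2q_i − Σ_{j≠i} q_j = 0.
Imposing symmetry (q_j = q for all j) turns Σ_{j≠i} q_j into 2q, so 142 = 4q and q = 35.5.

35.5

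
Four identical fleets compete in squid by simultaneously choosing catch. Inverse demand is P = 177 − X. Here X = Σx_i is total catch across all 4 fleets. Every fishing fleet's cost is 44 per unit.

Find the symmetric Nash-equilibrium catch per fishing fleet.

A representative fishing fleet's profit is π_i = x_i(177 − X) − 44x_i, with X = x_i + Σ_{j≠i} x_j.
First-order condition: 133 − 2x_i − Σ_{j≠i} x_j = 0.
In a symmetric equilibrium every fishing fleet chooses the same x, so Σ_{j≠i} x_j = 3x. The condition becomes 133 − 5x = 0, giving x = 133/5 = 26.6.

26.6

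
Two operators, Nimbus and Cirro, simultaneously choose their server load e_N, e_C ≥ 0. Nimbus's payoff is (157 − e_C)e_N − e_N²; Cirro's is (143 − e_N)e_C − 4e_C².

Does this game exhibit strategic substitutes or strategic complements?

Expanding Nimbus's payoff: 157e_N − e_Ce_N − e_N².
∂π/∂e_N = 157 − e_C − 2e_N = 0, so e_N = 78.5 − 0.5e_C.
The best-response slope de_N/de_C = −0.5 < 0: the reaction function is downward-sloping, so the choices are strategic substitutes.

strategic substitutes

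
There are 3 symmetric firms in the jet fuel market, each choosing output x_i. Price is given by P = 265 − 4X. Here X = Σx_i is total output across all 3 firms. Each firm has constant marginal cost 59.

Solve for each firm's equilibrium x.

12.875

A representative firm's profit is π_i = x_i(265 − 4X) − 59x_i, with X = x_i + Σ_{j≠i} x_j.
First-order condition: 206 − 8x_i − 4Σ_{j≠i} x_j = 0.
In a symmetric equilibrium every firm chooses the same x, so Σ_{j≠i} x_j = 2x. The condition becomes 206 − 16x = 0, giving x = 206/16 = 12.875.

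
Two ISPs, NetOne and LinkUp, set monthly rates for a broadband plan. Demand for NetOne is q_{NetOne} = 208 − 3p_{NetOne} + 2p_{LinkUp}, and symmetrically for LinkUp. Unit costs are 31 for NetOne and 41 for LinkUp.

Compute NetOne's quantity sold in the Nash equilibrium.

138.375

NetOne's profit: π = (p_{NetOne} − 31)(208 − 3p_{NetOne} + 2p_{LinkUp}).
∂π/∂p_{NetOne} = 301 − 6p_{NetOne} + 2p_{LinkUp} = 0 ⇒ p_{NetOne} = 301/6 + (1/3)p_{LinkUp}.
Similarly p_{LinkUp} = 331/6 + (1/3)p_{NetOne}.
Solving the two reaction functions simultaneously: (1 − (1/3)(1/3))p_{NetOne} = 301/6 + (1/3)·(331/6), so (8/9)p_{NetOne} = 617/9 and p_{NetOne} = 77.125.
Then p_{LinkUp} = 331/6 + (1/3)·77.125 = 80.875.
q_{NetOne} = 208 − 3·77.125 + 2·80.875 = 138.375.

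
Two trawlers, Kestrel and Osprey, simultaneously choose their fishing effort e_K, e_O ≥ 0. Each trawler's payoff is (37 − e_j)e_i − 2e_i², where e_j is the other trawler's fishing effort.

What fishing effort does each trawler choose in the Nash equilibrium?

Kestrel's payoff is (37 − e_O)e_K − 2e_K².
∂π/∂e_K = 37 − e_O − 4e_K = 0, so e_K = 9.25 − 0.25e_O.
Setting e_K = e_O in the reaction function: e_K = 9.25 − 0.25e_K, so e_K = 9.25 / 1.25 = 7.4.

7.4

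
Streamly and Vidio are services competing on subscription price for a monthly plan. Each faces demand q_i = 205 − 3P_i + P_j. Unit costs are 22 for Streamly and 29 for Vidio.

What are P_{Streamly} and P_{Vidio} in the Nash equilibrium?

54.8, 57.8

Streamly's profit: π = (P_{Streamly} − 22)(205 − 3P_{Streamly} + P_{Vidio}).
∂π/∂P_{Streamly} = 271 − 6P_{Streamly} + P_{Vidio} = 0 ⇒ P_{Streamly} = 271/6 + (1/6)P_{Vidio}.
Similarly P_{Vidio} = 146/3 + (1/6)P_{Streamly}.
Substituting the second reaction function into the first: P_{Streamly} = 271/6 + (1/6)(146/3 + (1/6)P_{Streamly}), which gives (35/36)P_{Streamly} = 959/18 ⇒ P_{Streamly} = 54.8.
Then P_{Vidio} = 146/3 + (1/6)·54.8 = 57.8.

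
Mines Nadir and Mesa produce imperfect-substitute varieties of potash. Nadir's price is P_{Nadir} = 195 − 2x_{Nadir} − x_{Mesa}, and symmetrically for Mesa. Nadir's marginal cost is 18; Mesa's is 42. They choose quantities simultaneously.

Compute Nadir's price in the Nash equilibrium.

92

Mine Nadir's profit: π = x_{Nadir}(195 − 2x_{Nadir} − x_{Mesa}) − 18x_{Nadir}.
∂π/∂x_{Nadir} = 177 − 4x_{Nadir} − x_{Mesa} = 0 ⇒ x_{Nadir} = 44.25 − 0.25x_{Mesa}.
Similarly x_{Mesa} = 38.25 − 0.25x_{Nadir}.
Substituting the second reaction function into the first: x_{Nadir} = 44.25 − 0.25(38.25 − 0.25x_{Nadir}), which gives 0.9375x_{Nadir} = 34.6875 ⇒ x_{Nadir} = 37.
Then x_{Mesa} = 38.25 − 0.25·37 = 29.
P_{Nadir} = 195 − 2·37 − 29 = 92.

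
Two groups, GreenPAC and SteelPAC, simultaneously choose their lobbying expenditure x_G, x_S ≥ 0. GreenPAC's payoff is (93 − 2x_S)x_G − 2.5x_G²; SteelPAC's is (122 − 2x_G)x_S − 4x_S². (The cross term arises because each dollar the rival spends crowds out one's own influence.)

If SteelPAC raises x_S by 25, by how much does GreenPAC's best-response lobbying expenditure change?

-10

Expanding GreenPAC's payoff: 93x_G − 2x_Sx_G − 2.5x_G².
∂π/∂x_G = 93 − 2x_S − 5x_G = 0, so x_G = 18.6 − 0.4x_S.
The reaction-function slope is −0.4, so a 25-unit rise in x_S moves x_G by −0.4 × 25 = −10. GreenPAC's best response falls — the actions are strategic substitutes.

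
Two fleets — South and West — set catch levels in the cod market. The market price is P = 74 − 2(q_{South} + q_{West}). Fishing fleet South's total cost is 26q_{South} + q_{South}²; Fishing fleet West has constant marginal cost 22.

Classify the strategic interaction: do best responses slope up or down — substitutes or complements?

strategic substitutes

Fishing fleet South's profit: π = q_{South}(74 − 2(q_{South} + q_{West})) − 26q_{South} − q_{South}².
∂π/∂q_{South} = 48 − 6q_{South} − 2q_{West} = 0, so q_{South} = 8 − (1/3)q_{West}.
The best-response slope dq_{South}/dq_{West} = −1/3 < 0: the reaction function is downward-sloping, so the choices are strategic substitutes.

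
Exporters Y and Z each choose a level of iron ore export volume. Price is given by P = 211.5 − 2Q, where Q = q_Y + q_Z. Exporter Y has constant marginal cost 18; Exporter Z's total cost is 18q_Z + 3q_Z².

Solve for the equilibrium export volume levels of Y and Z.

Exporter Y's profit: π = q_Y(211.5 − 2(q_Y + q_Z)) − 18q_Y.
∂π/∂q_Y = 193.5 − 4q_Y − 2q_Z = 0, so q_Y = 48.375 − 0.5q_Z.
For Z: ∂π/∂q_Z = 193.5 − 10q_Z − 2q_Y = 0 ⇒ q_Z = 19.35 − 0.2q_Y.
Solving the two reaction functions simultaneously: (1 − (−0.5)(−0.2))q_Y = 48.375 − 0.5·19.35, so 0.9q_Y = 38.7 and q_Y = 43.
Then q_Z = 19.35 − 0.2·43 = 10.75.

43, 10.75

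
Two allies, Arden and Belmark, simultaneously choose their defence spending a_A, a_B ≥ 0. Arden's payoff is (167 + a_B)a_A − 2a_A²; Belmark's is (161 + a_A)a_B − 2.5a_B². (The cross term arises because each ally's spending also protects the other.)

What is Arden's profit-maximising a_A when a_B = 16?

Expanding Arden's payoff: 167a_A + a_Ba_A − 2a_A².
∂π/∂a_A = 167 + a_B − 4a_A = 0, so a_A = 41.75 + 0.25a_B.
At a_B = 16: a_A = 41.75 + 0.25·16 = 45.75.

45.75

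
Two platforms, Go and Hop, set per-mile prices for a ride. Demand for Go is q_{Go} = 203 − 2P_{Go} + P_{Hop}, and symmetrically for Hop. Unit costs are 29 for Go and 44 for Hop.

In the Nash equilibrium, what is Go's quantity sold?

Go's profit: π = (P_{Go} − 29)(203 − 2P_{Go} + P_{Hop}).
∂π/∂P_{Go} = 261 − 4P_{Go} + P_{Hop} = 0 ⇒ P_{Go} = 65.25 + 0.25P_{Hop}.
Similarly P_{Hop} = 72.75 + 0.25P_{Go}.
Solving the two reaction functions simultaneously: (1 − (0.25)(0.25))P_{Go} = 65.25 + 0.25·72.75, so 0.9375P_{Go} = 83.4375 and P_{Go} = 89.
Then P_{Hop} = 72.75 + 0.25·89 = 95.
q_{Go} = 203 − 2·89 + 95 = 120.

120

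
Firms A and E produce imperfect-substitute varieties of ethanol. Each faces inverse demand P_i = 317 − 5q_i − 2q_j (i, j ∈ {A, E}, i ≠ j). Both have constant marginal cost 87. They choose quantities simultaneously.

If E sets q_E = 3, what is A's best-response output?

Firm A's profit: π = q_A(317 − 5q_A − 2q_E) − 87q_A.
∂π/∂q_A = 230 − 10q_A − 2q_E = 0 ⇒ q_A = 23 − 0.2q_E.
At q_E = 3: q_A = 23 − 0.2·3 = 22.4.

22.4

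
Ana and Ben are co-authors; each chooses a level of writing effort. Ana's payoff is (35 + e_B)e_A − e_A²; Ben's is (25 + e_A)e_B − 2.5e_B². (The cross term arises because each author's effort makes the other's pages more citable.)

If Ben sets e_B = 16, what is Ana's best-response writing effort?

Expanding Ana's payoff: 35e_A + e_Be_A − e_A².
∂π/∂e_A = 35 + e_B − 2e_A = 0, so e_A = 17.5 + 0.5e_B.
At e_B = 16: e_A = 17.5 + 0.5·16 = 25.5.

25.5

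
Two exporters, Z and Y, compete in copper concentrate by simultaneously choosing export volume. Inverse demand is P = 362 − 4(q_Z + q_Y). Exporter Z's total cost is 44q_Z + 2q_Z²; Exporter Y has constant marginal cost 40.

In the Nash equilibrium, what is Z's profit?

1478.94

Exporter Z's profit: π = q_Z(362 − 4(q_Z + q_Y)) − 44q_Z − 2q_Z².
∂π/∂q_Z = 318 − 12q_Z − 4q_Y = 0, so q_Z = 26.5 − (1/3)q_Y.
For Y: ∂π/∂q_Y = 322 − 8q_Y − 4q_Z = 0 ⇒ q_Y = 40.25 − 0.5q_Z.
Plugging q_Y into Z's best response: q_Z = 26.5 − (1/3)(40.25 − 0.5q_Z) ⇒ (5/6)q_Z = 157/12, so q_Z = 15.7.
Then q_Y = 40.25 − 0.5·15.7 = 32.4.
Price P = 362 − 4·48.1 = 169.6.
Z's profit: (169.6 − 44)·15.7 − 2(15.7)² = 1478.94.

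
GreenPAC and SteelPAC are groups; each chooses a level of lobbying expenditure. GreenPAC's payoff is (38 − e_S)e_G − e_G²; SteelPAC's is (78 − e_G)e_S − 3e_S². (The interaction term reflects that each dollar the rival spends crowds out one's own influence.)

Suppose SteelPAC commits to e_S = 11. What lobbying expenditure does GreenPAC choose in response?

13.5

Expanding GreenPAC's payoff: 38e_G − e_Se_G − e_G².
∂π/∂e_G = 38 − e_S − 2e_G = 0, so e_G = 19 − 0.5e_S.
At e_S = 11: e_G = 19 − 0.5·11 = 13.5.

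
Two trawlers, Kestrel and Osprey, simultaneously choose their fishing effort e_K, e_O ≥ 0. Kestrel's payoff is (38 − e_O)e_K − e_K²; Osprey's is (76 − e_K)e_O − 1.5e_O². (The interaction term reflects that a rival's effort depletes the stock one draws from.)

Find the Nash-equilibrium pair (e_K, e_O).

7.6, 22.8

Expanding Kestrel's payoff: 38e_K − e_Oe_K − e_K².
∂π/∂e_K = 38 − e_O − 2e_K = 0, so e_K = 19 − 0.5e_O.
Likewise for Osprey: e_O = 76/3 − (1/3)e_K.
Substituting the second reaction function into the first: e_K = 19 − 0.5(76/3 − (1/3)e_K), which gives (5/6)e_K = 19/3 ⇒ e_K = 7.6.
Then e_O = 76/3 − (1/3)·7.6 = 22.8.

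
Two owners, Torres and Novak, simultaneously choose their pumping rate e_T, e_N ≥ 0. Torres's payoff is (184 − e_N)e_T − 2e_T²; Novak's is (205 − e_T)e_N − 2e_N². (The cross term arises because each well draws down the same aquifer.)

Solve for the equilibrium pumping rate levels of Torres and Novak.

35.4, 42.4

Expanding Torres's payoff: 184e_T − e_Ne_T − 2e_T².
∂π/∂e_T = 184 − e_N − 4e_T = 0, so e_T = 46 − 0.25e_N.
Likewise for Novak: e_N = 51.25 − 0.25e_T.
Substituting the second reaction function into the first: e_T = 46 − 0.25(51.25 − 0.25e_T), which gives 0.9375e_T = 33.1875 ⇒ e_T = 35.4.
Then e_N = 51.25 − 0.25·35.4 = 42.4.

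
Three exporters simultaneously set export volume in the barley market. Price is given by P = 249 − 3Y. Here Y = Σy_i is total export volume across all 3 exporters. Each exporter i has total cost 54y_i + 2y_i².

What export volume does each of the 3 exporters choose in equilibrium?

A representative exporter's profit is π_i = y_i(249 − 3Y) − 54y_i − 2y_i², with Y = y_i + Σ_{j≠i} y_j.
First-order condition: 195 − 10y_i − 3Σ_{j≠i} y_j = 0.
With identical exporters, set every y_j = y: then 195 − 10y − 6y = 0, i.e. y = 195/16 = 12.1875.

12.1875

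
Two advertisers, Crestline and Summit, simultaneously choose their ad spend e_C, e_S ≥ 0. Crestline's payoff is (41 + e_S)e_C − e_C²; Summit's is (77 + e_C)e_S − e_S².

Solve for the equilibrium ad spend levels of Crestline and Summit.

Expanding Crestline's payoff: 41e_C + e_Se_C − e_C².
∂π/∂e_C = 41 + e_S − 2e_C = 0, so e_C = 20.5 + 0.5e_S.
Likewise for Summit: e_S = 38.5 + 0.5e_C.
Plugging e_S into Crestline's best response: e_C = 20.5 + 0.5(38.5 + 0.5e_C) ⇒ 0.75e_C = 39.75, so e_C = 53.
Then e_S = 38.5 + 0.5·53 = 65.

53, 65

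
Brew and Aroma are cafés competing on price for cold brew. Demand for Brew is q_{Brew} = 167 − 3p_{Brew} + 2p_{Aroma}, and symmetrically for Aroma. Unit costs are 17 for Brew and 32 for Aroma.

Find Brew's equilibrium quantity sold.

Brew's profit: π = (p_{Brew} − 17)(167 − 3p_{Brew} + 2p_{Aroma}).
∂π/∂p_{Brew} = 218 − 6p_{Brew} + 2p_{Aroma} = 0 ⇒ p_{Brew} = 109/3 + (1/3)p_{Aroma}.
Similarly p_{Aroma} = 263/6 + (1/3)p_{Brew}.
Plugging p_{Aroma} into Brew's best response: p_{Brew} = 109/3 + (1/3)(263/6 + (1/3)p_{Brew}) ⇒ (8/9)p_{Brew} = 917/18, so p_{Brew} = 57.3125.
Then p_{Aroma} = 263/6 + (1/3)·57.3125 = 62.9375.
q_{Brew} = 167 − 3·57.3125 + 2·62.9375 = 120.9375.

120.9375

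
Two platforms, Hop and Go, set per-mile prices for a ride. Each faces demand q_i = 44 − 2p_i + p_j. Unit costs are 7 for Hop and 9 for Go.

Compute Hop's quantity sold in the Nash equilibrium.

Hop's profit: π = (p_{Hop} − 7)(44 − 2p_{Hop} + p_{Go}).
∂π/∂p_{Hop} = 58 − 4p_{Hop} + p_{Go} = 0 ⇒ p_{Hop} = 14.5 + 0.25p_{Go}.
Similarly p_{Go} = 15.5 + 0.25p_{Hop}.
Solving the two reaction functions simultaneously: (1 − (0.25)(0.25))p_{Hop} = 14.5 + 0.25·15.5, so 0.9375p_{Hop} = 18.375 and p_{Hop} = 19.6.
Then p_{Go} = 15.5 + 0.25·19.6 = 20.4.
q_{Hop} = 44 − 2·19.6 + 20.4 = 25.2.

25.2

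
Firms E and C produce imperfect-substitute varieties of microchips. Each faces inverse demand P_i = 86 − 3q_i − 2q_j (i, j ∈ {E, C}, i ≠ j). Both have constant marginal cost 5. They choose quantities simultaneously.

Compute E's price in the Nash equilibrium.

Firm E's profit: π = q_E(86 − 3q_E − 2q_C) − 5q_E.
∂π/∂q_E = 81 − 6q_E − 2q_C = 0 ⇒ q_E = 13.5 − (1/3)q_C.
Setting q_E = q_C in the reaction function: q_E = 13.5 − (1/3)q_E, so q_E = 13.5 / (4/3) = 10.125.
P_E = 86 − 3·10.125 − 2·10.125 = 35.375.

35.375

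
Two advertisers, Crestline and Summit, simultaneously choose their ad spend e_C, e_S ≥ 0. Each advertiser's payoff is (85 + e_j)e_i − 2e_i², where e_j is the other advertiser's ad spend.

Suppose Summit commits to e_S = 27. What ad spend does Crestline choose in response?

Crestline's payoff is (85 + e_S)e_C − 2e_C².
∂π/∂e_C = 85 + e_S − 4e_C = 0, so e_C = 21.25 + 0.25e_S.
At e_S = 27: e_C = 21.25 + 0.25·27 = 28.

28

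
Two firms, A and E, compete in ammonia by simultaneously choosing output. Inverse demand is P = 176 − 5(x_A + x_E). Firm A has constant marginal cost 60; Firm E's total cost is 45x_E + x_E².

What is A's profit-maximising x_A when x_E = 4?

9.6

Firm A's profit: π = x_A(176 − 5(x_A + x_E)) − 60x_A.
∂π/∂x_A = 116 − 10x_A − 5x_E = 0, so x_A = 11.6 − 0.5x_E.
At x_E = 4: x_A = 11.6 − 0.5·4 = 9.6.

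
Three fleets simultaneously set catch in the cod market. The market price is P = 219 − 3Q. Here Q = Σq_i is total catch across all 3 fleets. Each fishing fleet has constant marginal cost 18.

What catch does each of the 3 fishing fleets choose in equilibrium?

A representative fishing fleet's profit is π_i = q_i(219 − 3Q) − 18q_i, with Q = q_i + Σ_{j≠i} q_j.
First-order condition: 201 − 6q_i − 3Σ_{j≠i} q_j = 0.
In a symmetric equilibrium every fishing fleet chooses the same q, so Σ_{j≠i} q_j = 2q. The condition becomes 201 − 12q = 0, giving q = 201/12 = 16.75.

16.75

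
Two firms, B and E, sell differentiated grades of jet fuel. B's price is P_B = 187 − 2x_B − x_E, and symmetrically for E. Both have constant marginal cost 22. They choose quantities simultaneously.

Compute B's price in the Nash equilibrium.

Firm B's profit: π = x_B(187 − 2x_B − x_E) − 22x_B.
∂π/∂x_B = 165 − 4x_B − x_E = 0 ⇒ x_B = 41.25 − 0.25x_E.
Setting x_B = x_E in the reaction function: x_B = 41.25 − 0.25x_B, so x_B = 41.25 / 1.25 = 33.
P_B = 187 − 2·33 − 33 = 88.

88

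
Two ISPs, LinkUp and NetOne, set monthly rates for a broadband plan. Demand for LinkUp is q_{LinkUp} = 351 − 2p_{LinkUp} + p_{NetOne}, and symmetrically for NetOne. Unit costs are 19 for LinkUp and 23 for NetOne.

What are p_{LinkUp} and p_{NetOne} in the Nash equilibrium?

LinkUp's profit: π = (p_{LinkUp} − 19)(351 − 2p_{LinkUp} + p_{NetOne}).
∂π/∂p_{LinkUp} = 389 − 4p_{LinkUp} + p_{NetOne} = 0 ⇒ p_{LinkUp} = 97.25 + 0.25p_{NetOne}.
Similarly p_{NetOne} = 99.25 + 0.25p_{LinkUp}.
Solving the two reaction functions simultaneously: (1 − (0.25)(0.25))p_{LinkUp} = 97.25 + 0.25·99.25, so 0.9375p_{LinkUp} = 122.0625 and p_{LinkUp} = 130.2.
Then p_{NetOne} = 99.25 + 0.25·130.2 = 131.8.

130.2, 131.8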